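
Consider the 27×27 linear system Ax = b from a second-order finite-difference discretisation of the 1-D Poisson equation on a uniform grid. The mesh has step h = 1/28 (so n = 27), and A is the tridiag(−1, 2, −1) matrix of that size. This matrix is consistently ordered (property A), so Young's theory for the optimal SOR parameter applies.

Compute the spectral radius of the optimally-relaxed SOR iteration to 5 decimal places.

ρ_SOR = 0.79862

spectrum of D⁻¹(L+U) = {cos(kπ/28) : 1≤k≤27}; ρ_J = cos(π/28) = 0.99371.
√(1 − cos²(π/28)) = sin(π/28) ≈ 0.111964.
ω* = 2 / (1 + 0.111964) = 2 / 1.111964 ≈ 1.79862.
[ρ_SOR] ω* − 1 = 0.79862.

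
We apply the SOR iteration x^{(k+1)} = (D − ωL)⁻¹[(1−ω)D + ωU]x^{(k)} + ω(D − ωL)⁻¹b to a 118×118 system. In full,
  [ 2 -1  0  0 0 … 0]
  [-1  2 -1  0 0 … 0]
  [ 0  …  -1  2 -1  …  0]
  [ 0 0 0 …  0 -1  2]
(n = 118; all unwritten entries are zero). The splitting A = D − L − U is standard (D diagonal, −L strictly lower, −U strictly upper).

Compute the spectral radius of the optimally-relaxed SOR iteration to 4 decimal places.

With n=118, ρ(Jacobi) = cos(π/119) = 0.9997.
√(1−ρ_J²) simplifies to sin(π/119) = 0.02640.
ω* = 2/(1+0.02640) = 1.9486
ρ_SOR = ω* − 1 = 1.9486 − 1 = 0.9486.

ρ_SOR = 0.9486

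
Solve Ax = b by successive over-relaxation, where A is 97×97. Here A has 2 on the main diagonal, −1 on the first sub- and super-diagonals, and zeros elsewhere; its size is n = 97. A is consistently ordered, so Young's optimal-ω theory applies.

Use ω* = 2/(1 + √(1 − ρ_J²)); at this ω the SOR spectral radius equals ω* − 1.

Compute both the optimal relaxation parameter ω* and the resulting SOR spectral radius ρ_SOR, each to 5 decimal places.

ω* = 1.93789, ρ_SOR = 0.93789

B_J for the 97×97 system has eigenvalues cos(kπ/98); ρ_J = cos(π/98) = 0.99949.
√(1−ρ_J²) simplifies to sin(π/98) = 0.032052.
[ω*] 2 ÷ (1 + 0.032052) = 2 ÷ 1.032052 = 1.93789.
ρ_SOR = ω* − 1 = 1.93789 − 1 = 0.93789.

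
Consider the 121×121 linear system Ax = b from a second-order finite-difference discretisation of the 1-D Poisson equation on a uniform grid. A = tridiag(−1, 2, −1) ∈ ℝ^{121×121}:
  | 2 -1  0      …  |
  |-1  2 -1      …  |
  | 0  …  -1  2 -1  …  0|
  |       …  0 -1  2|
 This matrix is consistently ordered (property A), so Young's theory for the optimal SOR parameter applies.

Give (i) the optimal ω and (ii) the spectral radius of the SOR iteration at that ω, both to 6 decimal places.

ω* = 1.949797, ρ_SOR = 0.949797

½·tridiag(1,0,1) at n=121: λ_k = cos(kπ/122); max |λ| at k=1 ⇒ ρ_J = cos(π/122) ≈ 0.999668.
1 − cos²(π/122) = sin²(π/122) ⇒ √(1−ρ_J²) = sin(π/122) = 0.0257479.
Young: ω* = 2/(1+√(1−ρ_J²)) = 2/(1+0.0257479) = 2/1.0257479 = 1.949797.
ρ(B_{ω*}) = ω*−1 = 0.949797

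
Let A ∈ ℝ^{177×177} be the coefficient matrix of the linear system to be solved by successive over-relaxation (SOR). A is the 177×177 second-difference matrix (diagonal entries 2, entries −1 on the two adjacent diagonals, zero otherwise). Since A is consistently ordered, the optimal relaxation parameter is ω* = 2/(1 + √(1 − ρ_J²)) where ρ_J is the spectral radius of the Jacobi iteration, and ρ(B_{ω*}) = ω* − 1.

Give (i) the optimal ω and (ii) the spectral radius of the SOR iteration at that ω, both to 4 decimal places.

ω* = 1.9653, ρ_SOR = 0.9653

With n=177, ρ(Jacobi) = cos(π/178) = 0.9998.
√(1 − cos²(π/178)) = sin(π/178) ≈ 0.01765.
So ω* = 2/1.01765 = 1.9653 (Young).
At ω = 1.9653 every |λ(B_ω)| = ω−1, so ρ_SOR = 0.9653.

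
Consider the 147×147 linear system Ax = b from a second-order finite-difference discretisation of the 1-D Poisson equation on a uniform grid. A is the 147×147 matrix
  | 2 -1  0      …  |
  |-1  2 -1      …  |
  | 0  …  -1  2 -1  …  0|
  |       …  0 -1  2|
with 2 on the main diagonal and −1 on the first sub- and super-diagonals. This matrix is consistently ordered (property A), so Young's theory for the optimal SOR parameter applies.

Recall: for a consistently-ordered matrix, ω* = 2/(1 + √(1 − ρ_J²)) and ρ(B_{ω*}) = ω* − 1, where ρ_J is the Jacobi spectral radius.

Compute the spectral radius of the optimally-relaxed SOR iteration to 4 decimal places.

ρ_SOR = 0.9584

ρ_J = max_k |cos(kπ/148)| = cos(π/148) = 0.9998
root = sin(π/148) = 0.02123  (since 1−cos² = sin²).
ω* = 2 / (1 + 0.02123) = 2 / 1.02123 ≈ 1.9584.
ρ_SOR = ω* − 1 = 1.9584 − 1 = 0.9584.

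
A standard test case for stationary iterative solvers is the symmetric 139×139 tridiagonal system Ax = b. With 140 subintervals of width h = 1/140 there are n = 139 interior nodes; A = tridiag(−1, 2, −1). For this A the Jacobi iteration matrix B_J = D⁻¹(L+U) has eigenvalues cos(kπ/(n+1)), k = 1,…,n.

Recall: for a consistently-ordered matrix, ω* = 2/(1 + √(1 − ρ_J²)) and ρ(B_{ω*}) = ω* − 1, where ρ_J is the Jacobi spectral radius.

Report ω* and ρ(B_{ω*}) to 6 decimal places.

[ρ_J] n=139: ρ(B_J) = cos(π/(n+1)) = cos(π/140) = 0.999748.
1 − cos²(π/140) = sin²(π/140) ⇒ √(1−ρ_J²) = sin(π/140) = 0.0224381.
[ω*] 2 ÷ (1 + 0.0224381) = 2 ÷ 1.0224381 = 1.956109.
ρ_SOR = ω* − 1 = 1.956109 − 1 = 0.956109.

ω* = 1.956109, ρ_SOR = 0.956109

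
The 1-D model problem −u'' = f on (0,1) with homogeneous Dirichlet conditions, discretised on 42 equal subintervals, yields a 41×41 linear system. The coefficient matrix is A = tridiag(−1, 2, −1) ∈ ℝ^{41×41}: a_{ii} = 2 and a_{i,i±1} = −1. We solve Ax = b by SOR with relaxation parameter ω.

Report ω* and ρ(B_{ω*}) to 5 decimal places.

ω* = 1.86093, ρ_SOR = 0.86093

½·tridiag(1,0,1) at n=41: λ_k = cos(kπ/42); max |λ| at k=1 ⇒ ρ_J = cos(π/42) ≈ 0.99720.
√(1−ρ_J²) simplifies to sin(π/42) = 0.074730.
ω* = 2/(1 + 0.074730) = 2/1.074730 = 1.86093.
ρ_SOR = ω* − 1 = 1.86093 − 1 = 0.86093.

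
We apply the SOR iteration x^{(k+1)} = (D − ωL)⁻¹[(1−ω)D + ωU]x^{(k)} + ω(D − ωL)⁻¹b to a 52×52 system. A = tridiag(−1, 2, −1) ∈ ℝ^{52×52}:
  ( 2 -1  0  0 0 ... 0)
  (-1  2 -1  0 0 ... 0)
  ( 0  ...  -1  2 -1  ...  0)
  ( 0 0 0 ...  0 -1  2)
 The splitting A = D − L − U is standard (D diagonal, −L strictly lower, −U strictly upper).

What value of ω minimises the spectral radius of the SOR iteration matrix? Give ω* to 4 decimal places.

ω* = 1.8881

B_J for the 52×52 system has eigenvalues cos(kπ/53); ρ_J = cos(π/53) = 0.9982.
√(1−ρ_J²) simplifies to sin(π/53) = 0.05924.
Then 2/(1+√(1−ρ_J²)) = 2/(1+0.05924); ω* = 2/1.05924 = 1.8881.
ρ(B_{ω*}) = ω*−1 = 0.8881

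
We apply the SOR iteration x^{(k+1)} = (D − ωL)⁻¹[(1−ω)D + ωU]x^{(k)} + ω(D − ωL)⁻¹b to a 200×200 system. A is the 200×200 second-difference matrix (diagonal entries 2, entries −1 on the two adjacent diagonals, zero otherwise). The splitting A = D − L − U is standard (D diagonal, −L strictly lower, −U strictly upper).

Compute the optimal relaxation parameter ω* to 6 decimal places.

n=200: λ(B_J) = 1 − λ(A)/2 = cos(kπ/201); k=1 gives ρ_J = 0.999878.
root = sin(π/201) = 0.0156292  (since 1−cos² = sin²).
Young: ω* = 2/(1+√(1−ρ_J²)) = 2/(1+0.0156292) = 2/1.0156292 = 1.969223.
ρ_SOR = ω* − 1 ≈ 0.969223.

ω* = 1.969223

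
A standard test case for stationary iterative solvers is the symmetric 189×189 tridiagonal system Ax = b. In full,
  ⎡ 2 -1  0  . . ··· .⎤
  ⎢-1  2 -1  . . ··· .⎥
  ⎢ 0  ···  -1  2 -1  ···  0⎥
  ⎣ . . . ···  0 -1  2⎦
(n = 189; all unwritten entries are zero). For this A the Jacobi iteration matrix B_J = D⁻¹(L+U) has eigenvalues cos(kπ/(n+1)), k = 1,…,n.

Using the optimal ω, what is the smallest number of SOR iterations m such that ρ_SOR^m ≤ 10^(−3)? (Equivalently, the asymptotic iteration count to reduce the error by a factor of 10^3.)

[ρ_J] n=189: ρ(B_J) = cos(π/(n+1)) = cos(π/190) = 0.9998633.
√(1−ρ_J²) simplifies to sin(π/190) = 0.0165339.
ω* = 2/(1+0.0165339) = 1.9674700
ρ_SOR = ω* − 1 = 1.9674700 − 1 = 0.9674700.
m ≥ 3·ln10 / (−ln 0.9674700) = 208.877; smallest integer m = 209.

m = 209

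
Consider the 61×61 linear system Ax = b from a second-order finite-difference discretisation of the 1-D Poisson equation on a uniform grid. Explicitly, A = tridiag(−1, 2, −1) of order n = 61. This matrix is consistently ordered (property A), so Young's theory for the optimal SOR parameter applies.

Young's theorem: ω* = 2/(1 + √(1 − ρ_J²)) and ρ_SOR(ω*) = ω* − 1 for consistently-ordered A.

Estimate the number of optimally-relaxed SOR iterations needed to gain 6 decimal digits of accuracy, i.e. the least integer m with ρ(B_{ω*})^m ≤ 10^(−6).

m = 137

spectrum of D⁻¹(L+U) = {cos(kπ/62) : 1≤k≤61}; ρ_J = cos(π/62) = 0.9987165.
√(1 − cos²(π/62)) = sin(π/62) ≈ 0.0506492.
ω* = 2 / (1 + 0.0506492) = 2 / 1.0506492 ≈ 1.9035849.
At ω = 1.9035849 every |λ(B_ω)| = ω−1, so ρ_SOR = 0.9035849.
m ≥ 6·ln10 / (−ln 0.9035849) = 136.268; smallest integer m = 137.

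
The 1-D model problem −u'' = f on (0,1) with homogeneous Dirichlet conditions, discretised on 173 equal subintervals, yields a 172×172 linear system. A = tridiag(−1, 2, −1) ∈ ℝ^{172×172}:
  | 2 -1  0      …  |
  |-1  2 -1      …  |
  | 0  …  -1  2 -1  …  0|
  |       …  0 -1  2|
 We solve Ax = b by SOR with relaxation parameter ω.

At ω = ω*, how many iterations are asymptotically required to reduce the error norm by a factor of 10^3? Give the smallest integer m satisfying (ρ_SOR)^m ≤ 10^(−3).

B_J for the 172×172 system has eigenvalues cos(kπ/173); ρ_J = cos(π/173) = 0.9998351.
√(1 − cos²(π/173)) = sin(π/173) ≈ 0.0181585.
So ω* = 2/1.0181585 = 1.9643307 (Young).
ρ_SOR = ω* − 1 = 1.9643307 − 1 = 0.9643307.
ρ_SOR^m ≤ 10^(−3) ⇔ m ≥ 3·ln10/(−ln 0.9643307) = 6.90776/0.036321 = 190.186; m = ⌈190.186⌉ = 191.

m = 191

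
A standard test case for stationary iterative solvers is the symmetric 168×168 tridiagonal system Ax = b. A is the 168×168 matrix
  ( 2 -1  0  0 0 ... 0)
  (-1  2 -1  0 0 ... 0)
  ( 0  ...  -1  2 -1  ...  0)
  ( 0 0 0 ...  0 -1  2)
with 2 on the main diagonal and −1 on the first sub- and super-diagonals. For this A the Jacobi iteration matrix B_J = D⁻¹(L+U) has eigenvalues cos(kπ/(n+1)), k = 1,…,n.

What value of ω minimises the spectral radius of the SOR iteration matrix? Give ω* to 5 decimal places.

ω* = 1.96350

spectrum of D⁻¹(L+U) = {cos(kπ/169) : 1≤k≤168}; ρ_J = cos(π/169) = 0.99983.
√(1−ρ_J²) = |sin(π/169)| = 0.018588
Then 2/(1+√(1−ρ_J²)) = 2/(1+0.018588); ω* = 2/1.018588 = 1.96350.
ρ_SOR = ω* − 1 ≈ 0.96350.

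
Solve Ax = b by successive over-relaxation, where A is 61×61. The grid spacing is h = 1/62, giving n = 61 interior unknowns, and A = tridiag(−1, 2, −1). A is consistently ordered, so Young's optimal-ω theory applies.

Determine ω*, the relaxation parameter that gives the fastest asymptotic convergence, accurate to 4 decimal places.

ω* = 1.9036

½·tridiag(1,0,1) at n=61: λ_k = cos(kπ/62); max |λ| at k=1 ⇒ ρ_J = cos(π/62) ≈ 0.9987.
√(1−ρ_J²) simplifies to sin(π/62) = 0.05065.
ω* = 2 / (1 + 0.05065) = 2 / 1.05065 ≈ 1.9036.
ρ(B_{ω*}) = ω*−1 = 0.9036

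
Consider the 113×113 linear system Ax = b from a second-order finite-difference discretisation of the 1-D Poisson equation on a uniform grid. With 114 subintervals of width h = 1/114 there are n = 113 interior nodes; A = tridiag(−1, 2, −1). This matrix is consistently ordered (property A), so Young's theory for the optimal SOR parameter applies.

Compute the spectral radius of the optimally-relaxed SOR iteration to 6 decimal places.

spectrum of D⁻¹(L+U) = {cos(kπ/114) : 1≤k≤113}; ρ_J = cos(π/114) = 0.999620.
root = sin(π/114) = 0.0275543  (since 1−cos² = sin²).
Then 2/(1+√(1−ρ_J²)) = 2/(1+0.0275543); ω* = 2/1.0275543 = 1.946369.
ρ(B_{ω*}) = ω*−1 = 0.946369

ρ_SOR = 0.946369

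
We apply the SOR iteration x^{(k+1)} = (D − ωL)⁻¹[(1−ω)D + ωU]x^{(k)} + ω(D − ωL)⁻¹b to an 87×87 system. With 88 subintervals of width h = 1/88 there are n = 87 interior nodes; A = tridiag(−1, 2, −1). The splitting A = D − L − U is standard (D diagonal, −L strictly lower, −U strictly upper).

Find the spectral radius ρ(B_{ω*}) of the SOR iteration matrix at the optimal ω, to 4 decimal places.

[ρ_J] n=87: ρ(B_J) = cos(π/(n+1)) = cos(π/88) = 0.9994.
root = sin(π/88) = 0.03569  (since 1−cos² = sin²).
ω* = 2/(1+0.03569) = 1.9311
and ρ(B_{ω*}) = 1.9311 − 1 = 0.9311.

ρ_SOR = 0.9311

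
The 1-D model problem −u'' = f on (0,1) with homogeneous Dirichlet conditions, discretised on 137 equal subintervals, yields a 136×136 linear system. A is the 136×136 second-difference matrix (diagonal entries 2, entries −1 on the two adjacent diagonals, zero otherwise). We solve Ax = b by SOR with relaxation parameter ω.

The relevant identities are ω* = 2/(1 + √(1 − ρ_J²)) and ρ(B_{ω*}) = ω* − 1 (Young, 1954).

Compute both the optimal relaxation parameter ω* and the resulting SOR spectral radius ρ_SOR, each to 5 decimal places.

ω* = 1.95517, ρ_SOR = 0.95517

With n=136, ρ(Jacobi) = cos(π/137) = 0.99974.
1 − cos²(π/137) = sin²(π/137) ⇒ √(1−ρ_J²) = sin(π/137) = 0.022929.
Young: ω* = 2/(1+√(1−ρ_J²)) = 2/(1+0.022929) = 2/1.022929 = 1.95517.
ρ_SOR = ω* − 1 ≈ 0.95517.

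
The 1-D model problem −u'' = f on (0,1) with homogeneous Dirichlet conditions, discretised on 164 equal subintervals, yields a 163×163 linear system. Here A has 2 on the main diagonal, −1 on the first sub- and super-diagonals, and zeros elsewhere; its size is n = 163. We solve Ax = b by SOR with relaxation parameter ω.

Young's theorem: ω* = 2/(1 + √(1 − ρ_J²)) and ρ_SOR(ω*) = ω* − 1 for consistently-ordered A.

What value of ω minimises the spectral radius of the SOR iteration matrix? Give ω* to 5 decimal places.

n=163: λ(B_J) = 1 − λ(A)/2 = cos(kπ/164); k=1 gives ρ_J = 0.99982.
√(1−ρ_J²) simplifies to sin(π/164) = 0.019155.
ω* = 2 / (1 + 0.019155) = 2 / 1.019155 ≈ 1.96241.
ρ(B_{ω*}) = ω*−1 = 0.96241

ω* = 1.96241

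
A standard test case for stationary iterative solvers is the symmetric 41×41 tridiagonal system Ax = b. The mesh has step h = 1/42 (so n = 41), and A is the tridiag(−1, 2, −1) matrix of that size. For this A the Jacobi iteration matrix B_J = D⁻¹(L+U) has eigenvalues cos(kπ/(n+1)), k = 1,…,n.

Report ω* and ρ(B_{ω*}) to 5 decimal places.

n=41: λ(B_J) = 1 − λ(A)/2 = cos(kπ/42); k=1 gives ρ_J = 0.99720.
√(1−ρ_J²) simplifies to sin(π/42) = 0.074730.
So ω* = 2/1.074730 = 1.86093 (Young).
ρ_SOR = ω* − 1 = 1.86093 − 1 = 0.86093.

ω* = 1.86093, ρ_SOR = 0.86093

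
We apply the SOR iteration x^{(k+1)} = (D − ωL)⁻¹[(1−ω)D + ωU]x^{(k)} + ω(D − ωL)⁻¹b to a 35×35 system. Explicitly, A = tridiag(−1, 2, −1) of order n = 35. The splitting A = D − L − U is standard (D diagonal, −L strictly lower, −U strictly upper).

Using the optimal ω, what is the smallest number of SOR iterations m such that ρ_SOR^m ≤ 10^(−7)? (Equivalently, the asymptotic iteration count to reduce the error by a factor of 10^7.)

½·tridiag(1,0,1) at n=35: λ_k = cos(kπ/36); max |λ| at k=1 ⇒ ρ_J = cos(π/36) ≈ 0.9961947.
root = sin(π/36) = 0.0871557  (since 1−cos² = sin²).
ω* = 2/(1 + 0.0871557) = 2/1.0871557 = 1.8396629.
and ρ(B_{ω*}) = 1.8396629 − 1 = 0.8396629.
7·ln10 = 16.1181; −ln(0.8396629) = 0.174755; m = ⌈16.1181/0.174755⌉ = ⌈92.233⌉ = 93.

m = 93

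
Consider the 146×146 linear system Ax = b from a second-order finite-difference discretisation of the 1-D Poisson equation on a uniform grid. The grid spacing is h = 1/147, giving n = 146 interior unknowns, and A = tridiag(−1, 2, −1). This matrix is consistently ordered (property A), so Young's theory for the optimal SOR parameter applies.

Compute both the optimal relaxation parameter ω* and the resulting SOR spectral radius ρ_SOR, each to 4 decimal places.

½·tridiag(1,0,1) at n=146: λ_k = cos(kπ/147); max |λ| at k=1 ⇒ ρ_J = cos(π/147) ≈ 0.9998.
√(1−ρ_J²) = |sin(π/147)| = 0.02137
Young: ω* = 2/(1+√(1−ρ_J²)) = 2/(1+0.02137) = 2/1.02137 = 1.9582.
ρ_SOR = ω* − 1 ≈ 0.9582.

ω* = 1.9582, ρ_SOR = 0.9582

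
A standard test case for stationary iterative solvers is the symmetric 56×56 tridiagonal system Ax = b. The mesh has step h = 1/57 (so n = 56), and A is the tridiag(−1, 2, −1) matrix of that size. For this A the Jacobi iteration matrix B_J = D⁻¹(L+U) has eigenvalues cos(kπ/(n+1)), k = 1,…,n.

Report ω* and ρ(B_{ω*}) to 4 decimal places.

B_J for the 56×56 system has eigenvalues cos(kπ/57); ρ_J = cos(π/57) = 0.9985.
√(1−ρ_J²) = |sin(π/57)| = 0.05509
ω* = 2/(1 + 0.05509) = 2/1.05509 = 1.8956.
At ω = 1.8956 every |λ(B_ω)| = ω−1, so ρ_SOR = 0.8956.

ω* = 1.8956, ρ_SOR = 0.8956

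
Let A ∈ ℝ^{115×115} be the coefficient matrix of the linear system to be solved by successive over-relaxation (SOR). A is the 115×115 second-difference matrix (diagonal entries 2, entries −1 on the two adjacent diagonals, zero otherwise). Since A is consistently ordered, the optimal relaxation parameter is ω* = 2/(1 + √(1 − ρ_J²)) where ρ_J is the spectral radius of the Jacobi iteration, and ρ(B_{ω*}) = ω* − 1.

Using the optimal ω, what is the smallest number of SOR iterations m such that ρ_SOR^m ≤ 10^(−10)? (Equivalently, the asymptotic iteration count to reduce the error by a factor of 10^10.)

ρ_J = max_k |cos(kπ/116)| = cos(π/116) = 0.9996333
root = sin(π/116) = 0.0270794  (since 1−cos² = sin²).
ω* = 2/(1 + 0.0270794) = 2/1.0270794 = 1.9472691.
[ρ_SOR] ω* − 1 = 0.9472691.
10·ln10 = 23.0259; −ln(0.9472691) = 0.0541721; m = ⌈23.0259/0.0541721⌉ = ⌈425.051⌉ = 426.

m = 426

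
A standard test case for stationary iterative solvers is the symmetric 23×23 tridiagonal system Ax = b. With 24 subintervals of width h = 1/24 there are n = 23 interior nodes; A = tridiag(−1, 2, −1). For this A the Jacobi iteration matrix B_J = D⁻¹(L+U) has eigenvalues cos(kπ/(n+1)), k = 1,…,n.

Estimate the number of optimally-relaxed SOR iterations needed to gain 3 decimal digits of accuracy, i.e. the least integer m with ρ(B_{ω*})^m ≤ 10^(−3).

spectrum of D⁻¹(L+U) = {cos(kπ/24) : 1≤k≤23}; ρ_J = cos(π/24) = 0.9914449.
1 − cos²(π/24) = sin²(π/24) ⇒ √(1−ρ_J²) = sin(π/24) = 0.1305262.
[ω*] 2 ÷ (1 + 0.1305262) = 2 ÷ 1.1305262 = 1.7690877.
At ω = 1.7690877 every |λ(B_ω)| = ω−1, so ρ_SOR = 0.7690877.
For 3 digits: m = 3·ln10 / (−ln 0.7690877) = 6.90776/0.26255 = 26.310; round up → m = 27.

m = 27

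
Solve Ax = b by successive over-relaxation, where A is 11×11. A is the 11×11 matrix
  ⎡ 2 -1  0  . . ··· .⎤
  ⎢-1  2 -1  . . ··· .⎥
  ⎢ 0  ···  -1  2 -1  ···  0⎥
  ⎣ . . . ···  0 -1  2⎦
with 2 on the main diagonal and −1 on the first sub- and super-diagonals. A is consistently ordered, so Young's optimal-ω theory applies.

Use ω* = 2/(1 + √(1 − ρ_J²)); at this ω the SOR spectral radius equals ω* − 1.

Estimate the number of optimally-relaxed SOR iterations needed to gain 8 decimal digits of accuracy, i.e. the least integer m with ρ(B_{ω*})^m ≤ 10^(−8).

m = 35

B_J for the 11×11 system has eigenvalues cos(kπ/12); ρ_J = cos(π/12) = 0.9659258.
root = sin(π/12) = 0.2588190  (since 1−cos² = sin²).
ω* = 2/(1 + 0.2588190) = 2/1.2588190 = 1.5887908.
and ρ(B_{ω*}) = 1.5887908 − 1 = 0.5887908.
(0.5887908)^m ≤ 10^{−8}  ⇒  m·ln(0.5887908) ≤ −8·ln10  ⇒  m ≥ 34.777  ⇒  m = 35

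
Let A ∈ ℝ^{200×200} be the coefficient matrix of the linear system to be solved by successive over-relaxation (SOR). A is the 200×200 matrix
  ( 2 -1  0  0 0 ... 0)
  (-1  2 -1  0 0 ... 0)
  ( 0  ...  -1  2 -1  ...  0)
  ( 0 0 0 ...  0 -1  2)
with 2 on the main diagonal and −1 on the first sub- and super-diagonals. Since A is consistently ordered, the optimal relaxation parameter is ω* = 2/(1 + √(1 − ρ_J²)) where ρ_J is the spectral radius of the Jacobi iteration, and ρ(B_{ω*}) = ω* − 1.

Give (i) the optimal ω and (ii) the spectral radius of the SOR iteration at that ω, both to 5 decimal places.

ω* = 1.96922, ρ_SOR = 0.96922

B_J for the 200×200 system has eigenvalues cos(kπ/201); ρ_J = cos(π/201) = 0.99988.
√(1−ρ_J²) simplifies to sin(π/201) = 0.015629.
[ω*] 2 ÷ (1 + 0.015629) = 2 ÷ 1.015629 = 1.96922.
Hence ρ(B_{ω*}) = 1.96922 − 1 = 0.96922.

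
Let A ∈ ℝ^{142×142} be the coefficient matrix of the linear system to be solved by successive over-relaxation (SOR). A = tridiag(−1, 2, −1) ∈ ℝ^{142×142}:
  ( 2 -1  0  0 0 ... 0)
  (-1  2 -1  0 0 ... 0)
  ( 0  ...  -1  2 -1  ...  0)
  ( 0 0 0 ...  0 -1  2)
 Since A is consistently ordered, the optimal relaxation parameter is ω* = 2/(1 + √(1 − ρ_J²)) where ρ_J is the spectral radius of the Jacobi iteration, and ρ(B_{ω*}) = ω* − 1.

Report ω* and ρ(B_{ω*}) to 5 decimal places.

[ρ_J] n=142: ρ(B_J) = cos(π/(n+1)) = cos(π/143) = 0.99976.
1 − cos²(π/143) = sin²(π/143) ⇒ √(1−ρ_J²) = sin(π/143) = 0.021967.
Young: ω* = 2/(1+√(1−ρ_J²)) = 2/(1+0.021967) = 2/1.021967 = 1.95701.
Hence ρ(B_{ω*}) = 1.95701 − 1 = 0.95701.

ω* = 1.95701, ρ_SOR = 0.95701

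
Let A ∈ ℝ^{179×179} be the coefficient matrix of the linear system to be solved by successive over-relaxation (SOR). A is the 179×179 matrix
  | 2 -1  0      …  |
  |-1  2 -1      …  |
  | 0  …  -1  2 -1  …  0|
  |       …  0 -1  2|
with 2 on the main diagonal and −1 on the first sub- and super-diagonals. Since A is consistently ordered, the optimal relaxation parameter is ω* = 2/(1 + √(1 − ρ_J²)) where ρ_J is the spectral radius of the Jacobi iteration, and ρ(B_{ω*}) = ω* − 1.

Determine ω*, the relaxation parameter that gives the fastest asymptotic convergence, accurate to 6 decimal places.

B_J for the 179×179 system has eigenvalues cos(kπ/180); ρ_J = cos(π/180) = 0.999848.
√(1−ρ_J²) = |sin(π/180)| = 0.0174524
ω* = 2/(1+0.0174524) = 1.965694
Hence ρ(B_{ω*}) = 1.965694 − 1 = 0.965694.

ω* = 1.965694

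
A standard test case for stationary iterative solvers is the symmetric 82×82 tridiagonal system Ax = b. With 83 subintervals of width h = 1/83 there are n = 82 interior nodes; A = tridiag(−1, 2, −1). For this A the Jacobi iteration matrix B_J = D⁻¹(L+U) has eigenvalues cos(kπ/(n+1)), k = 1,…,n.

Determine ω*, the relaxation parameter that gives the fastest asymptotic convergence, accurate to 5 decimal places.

ω* = 1.92708

B_J for the 82×82 system has eigenvalues cos(kπ/83); ρ_J = cos(π/83) = 0.99928.
√(1 − cos²(π/83)) = sin(π/83) ≈ 0.037841.
ω* = 2 / (1 + 0.037841) = 2 / 1.037841 ≈ 1.92708.
Hence ρ(B_{ω*}) = 1.92708 − 1 = 0.92708.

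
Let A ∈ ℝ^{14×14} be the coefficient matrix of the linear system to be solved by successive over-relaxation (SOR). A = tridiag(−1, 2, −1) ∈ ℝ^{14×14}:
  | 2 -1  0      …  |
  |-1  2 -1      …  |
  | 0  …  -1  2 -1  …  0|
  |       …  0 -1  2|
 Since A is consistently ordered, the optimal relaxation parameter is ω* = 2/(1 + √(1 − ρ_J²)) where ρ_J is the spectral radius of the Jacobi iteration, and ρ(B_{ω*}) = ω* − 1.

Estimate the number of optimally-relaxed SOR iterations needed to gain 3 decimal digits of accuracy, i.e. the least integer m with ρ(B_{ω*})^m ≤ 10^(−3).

B_J for the 14×14 system has eigenvalues cos(kπ/15); ρ_J = cos(π/15) = 0.9781476.
1 − cos²(π/15) = sin²(π/15) ⇒ √(1−ρ_J²) = sin(π/15) = 0.2079117.
So ω* = 2/1.2079117 = 1.6557502 (Young).
and ρ(B_{ω*}) = 1.6557502 − 1 = 0.6557502.
ρ_SOR^m ≤ 10^(−3) ⇔ m ≥ 3·ln10/(−ln 0.6557502) = 6.90776/0.421975 = 16.370; m = ⌈16.370⌉ = 17.

m = 17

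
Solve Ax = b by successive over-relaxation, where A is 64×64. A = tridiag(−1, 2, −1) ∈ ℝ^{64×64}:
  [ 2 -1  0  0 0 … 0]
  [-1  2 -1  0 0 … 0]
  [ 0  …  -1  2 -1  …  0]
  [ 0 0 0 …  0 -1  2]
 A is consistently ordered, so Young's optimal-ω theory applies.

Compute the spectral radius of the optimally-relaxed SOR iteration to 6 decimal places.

B_J for the 64×64 system has eigenvalues cos(kπ/65); ρ_J = cos(π/65) = 0.998832.
√(1−ρ_J²) simplifies to sin(π/65) = 0.0483134.
[ω*] 2 ÷ (1 + 0.0483134) = 2 ÷ 1.0483134 = 1.907826.
ρ_SOR = ω* − 1 ≈ 0.907826.

ρ_SOR = 0.907826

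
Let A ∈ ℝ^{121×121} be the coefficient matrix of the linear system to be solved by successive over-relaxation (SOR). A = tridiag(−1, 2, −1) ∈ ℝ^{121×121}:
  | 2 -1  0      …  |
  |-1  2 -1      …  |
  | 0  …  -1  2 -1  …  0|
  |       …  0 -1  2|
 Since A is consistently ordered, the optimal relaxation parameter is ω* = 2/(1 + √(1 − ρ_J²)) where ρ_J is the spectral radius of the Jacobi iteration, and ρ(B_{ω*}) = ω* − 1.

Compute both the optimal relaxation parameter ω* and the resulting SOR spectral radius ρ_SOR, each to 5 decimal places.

ω* = 1.94980, ρ_SOR = 0.94980

ρ_J = max_k |cos(kπ/122)| = cos(π/122) = 0.99967
root = sin(π/122) = 0.025748  (since 1−cos² = sin²).
ω* = 2/(1+0.025748) = 1.94980
ρ_SOR = ω* − 1 = 1.94980 − 1 = 0.94980.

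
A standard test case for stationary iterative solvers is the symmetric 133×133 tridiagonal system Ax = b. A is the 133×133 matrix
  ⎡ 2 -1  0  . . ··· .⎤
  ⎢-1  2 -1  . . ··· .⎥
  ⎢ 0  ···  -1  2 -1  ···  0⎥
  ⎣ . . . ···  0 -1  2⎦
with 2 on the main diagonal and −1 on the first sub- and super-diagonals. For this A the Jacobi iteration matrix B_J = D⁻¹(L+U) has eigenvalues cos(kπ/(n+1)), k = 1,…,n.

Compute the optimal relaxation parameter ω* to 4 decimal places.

ω* = 1.9542

n=133: λ(B_J) = 1 − λ(A)/2 = cos(kπ/134); k=1 gives ρ_J = 0.9997.
√(1 − cos²(π/134)) = sin(π/134) ≈ 0.02344.
ω* = 2/(1+0.02344) = 1.9542
ρ(B_{ω*}) = ω*−1 = 0.9542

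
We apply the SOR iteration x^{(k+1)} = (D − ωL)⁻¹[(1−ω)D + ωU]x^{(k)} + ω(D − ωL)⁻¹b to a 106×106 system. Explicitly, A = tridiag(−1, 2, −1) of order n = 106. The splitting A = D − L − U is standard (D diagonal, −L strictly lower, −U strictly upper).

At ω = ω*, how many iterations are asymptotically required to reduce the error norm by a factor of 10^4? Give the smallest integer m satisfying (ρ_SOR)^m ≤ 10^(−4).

m = 157

With n=106, ρ(Jacobi) = cos(π/107) = 0.9995690.
√(1 − cos²(π/107)) = sin(π/107) ≈ 0.0293565.
Young: ω* = 2/(1+√(1−ρ_J²)) = 2/(1+0.0293565) = 2/1.0293565 = 1.9429615.
Hence ρ(B_{ω*}) = 1.9429615 − 1 = 0.9429615.
(0.9429615)^m ≤ 10^{−4}  ⇒  m·ln(0.9429615) ≤ −4·ln10  ⇒  m ≥ 156.826  ⇒  m = 157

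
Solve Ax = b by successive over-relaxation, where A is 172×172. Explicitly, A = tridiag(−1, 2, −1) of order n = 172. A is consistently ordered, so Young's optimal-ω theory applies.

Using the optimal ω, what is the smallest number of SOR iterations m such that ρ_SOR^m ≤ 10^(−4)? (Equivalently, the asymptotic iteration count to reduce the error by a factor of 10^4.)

m = 254

B_J for the 172×172 system has eigenvalues cos(kπ/173); ρ_J = cos(π/173) = 0.9998351.
1 − cos²(π/173) = sin²(π/173) ⇒ √(1−ρ_J²) = sin(π/173) = 0.0181585.
Young: ω* = 2/(1+√(1−ρ_J²)) = 2/(1+0.0181585) = 2/1.0181585 = 1.9643307.
ρ_SOR = ω* − 1 = 1.9643307 − 1 = 0.9643307.
4·ln10 = 9.21034; −ln(0.9643307) = 0.036321; m = ⌈9.21034/0.036321⌉ = ⌈253.582⌉ = 254.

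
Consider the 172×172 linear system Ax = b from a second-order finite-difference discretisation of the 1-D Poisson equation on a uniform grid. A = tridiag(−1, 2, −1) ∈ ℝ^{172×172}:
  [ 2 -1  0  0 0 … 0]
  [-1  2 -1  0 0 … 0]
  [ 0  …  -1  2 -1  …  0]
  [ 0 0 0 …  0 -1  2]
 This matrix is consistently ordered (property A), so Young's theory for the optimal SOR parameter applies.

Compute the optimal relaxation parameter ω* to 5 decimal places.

ω* = 1.96433

B_J for the 172×172 system has eigenvalues cos(kπ/173); ρ_J = cos(π/173) = 0.99984.
root = sin(π/173) = 0.018158  (since 1−cos² = sin²).
[ω*] 2 ÷ (1 + 0.018158) = 2 ÷ 1.018158 = 1.96433.
and ρ(B_{ω*}) = 1.96433 − 1 = 0.96433.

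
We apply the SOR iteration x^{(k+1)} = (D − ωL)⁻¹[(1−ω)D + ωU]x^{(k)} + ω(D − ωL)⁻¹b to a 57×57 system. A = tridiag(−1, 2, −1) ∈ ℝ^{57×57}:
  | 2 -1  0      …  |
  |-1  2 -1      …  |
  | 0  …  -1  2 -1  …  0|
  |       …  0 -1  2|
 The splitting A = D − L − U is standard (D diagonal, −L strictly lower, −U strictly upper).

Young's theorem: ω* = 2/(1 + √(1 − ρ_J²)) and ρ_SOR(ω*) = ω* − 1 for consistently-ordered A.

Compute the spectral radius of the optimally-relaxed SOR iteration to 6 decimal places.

ρ_SOR = 0.897283

B_J for the 57×57 system has eigenvalues cos(kπ/58); ρ_J = cos(π/58) = 0.998533.
√(1−ρ_J²) simplifies to sin(π/58) = 0.0541389.
[ω*] 2 ÷ (1 + 0.0541389) = 2 ÷ 1.0541389 = 1.897283.
and ρ(B_{ω*}) = 1.897283 − 1 = 0.897283.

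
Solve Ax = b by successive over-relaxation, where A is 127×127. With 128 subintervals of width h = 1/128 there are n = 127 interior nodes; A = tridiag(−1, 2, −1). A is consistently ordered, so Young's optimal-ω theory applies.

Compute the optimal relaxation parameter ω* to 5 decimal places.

B_J for the 127×127 system has eigenvalues cos(kπ/128); ρ_J = cos(π/128) = 0.99970.
√(1−ρ_J²) = |sin(π/128)| = 0.024541
[ω*] 2 ÷ (1 + 0.024541) = 2 ÷ 1.024541 = 1.95209.
ρ_SOR = ω* − 1 = 1.95209 − 1 = 0.95209.

ω* = 1.95209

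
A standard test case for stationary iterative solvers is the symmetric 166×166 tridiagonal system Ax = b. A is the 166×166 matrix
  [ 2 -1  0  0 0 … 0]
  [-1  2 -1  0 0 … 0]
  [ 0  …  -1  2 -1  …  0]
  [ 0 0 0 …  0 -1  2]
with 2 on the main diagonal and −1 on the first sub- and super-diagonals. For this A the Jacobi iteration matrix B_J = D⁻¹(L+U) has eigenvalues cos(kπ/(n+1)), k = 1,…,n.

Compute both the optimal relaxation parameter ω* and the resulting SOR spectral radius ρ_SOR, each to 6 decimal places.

ω* = 1.963073, ρ_SOR = 0.963073

B_J for the 166×166 system has eigenvalues cos(kπ/167); ρ_J = cos(π/167) = 0.999823.
√(1 − cos²(π/167)) = sin(π/167) ≈ 0.0188108.
[ω*] 2 ÷ (1 + 0.0188108) = 2 ÷ 1.0188108 = 1.963073.
ρ_SOR = ω* − 1 = 1.963073 − 1 = 0.963073.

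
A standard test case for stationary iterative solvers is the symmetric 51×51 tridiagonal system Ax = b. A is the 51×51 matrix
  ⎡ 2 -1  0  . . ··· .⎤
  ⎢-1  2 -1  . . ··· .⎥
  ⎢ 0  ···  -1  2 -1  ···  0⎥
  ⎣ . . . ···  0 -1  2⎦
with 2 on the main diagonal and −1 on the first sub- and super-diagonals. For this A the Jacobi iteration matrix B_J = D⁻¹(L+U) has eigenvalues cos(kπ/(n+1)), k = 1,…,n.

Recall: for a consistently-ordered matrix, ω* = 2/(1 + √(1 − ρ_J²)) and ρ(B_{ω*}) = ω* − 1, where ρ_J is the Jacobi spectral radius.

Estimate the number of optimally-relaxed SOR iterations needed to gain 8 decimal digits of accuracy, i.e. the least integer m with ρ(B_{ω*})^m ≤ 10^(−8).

m = 153

With n=51, ρ(Jacobi) = cos(π/52) = 0.9981756.
1 − cos²(π/52) = sin²(π/52) ⇒ √(1−ρ_J²) = sin(π/52) = 0.0603785.
So ω* = 2/1.0603785 = 1.8861190 (Young).
At ω = 1.8861190 every |λ(B_ω)| = ω−1, so ρ_SOR = 0.8861190.
8·ln10 = 18.4207; −ln(0.8861190) = 0.120904; m = ⌈18.4207/0.120904⌉ = ⌈152.358⌉ = 153.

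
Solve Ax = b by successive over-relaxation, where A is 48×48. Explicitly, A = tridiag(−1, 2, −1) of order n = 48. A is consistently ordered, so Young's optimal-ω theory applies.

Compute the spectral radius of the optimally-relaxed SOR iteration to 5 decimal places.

ρ_SOR = 0.87958

ρ_J = max_k |cos(kπ/49)| = cos(π/49) = 0.99795
root = sin(π/49) = 0.064070  (since 1−cos² = sin²).
So ω* = 2/1.064070 = 1.87958 (Young).
ρ_SOR = ω* − 1 ≈ 0.87958.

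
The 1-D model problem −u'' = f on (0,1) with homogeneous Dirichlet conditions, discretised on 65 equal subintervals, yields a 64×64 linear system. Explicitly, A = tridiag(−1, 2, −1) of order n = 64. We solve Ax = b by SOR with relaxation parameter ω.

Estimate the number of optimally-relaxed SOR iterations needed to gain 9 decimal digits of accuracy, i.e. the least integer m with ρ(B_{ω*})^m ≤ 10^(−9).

m = 215

B_J for the 64×64 system has eigenvalues cos(kπ/65); ρ_J = cos(π/65) = 0.9988322.
√(1−ρ_J²) simplifies to sin(π/65) = 0.0483134.
ω* = 2 / (1 + 0.0483134) = 2 / 1.0483134 ≈ 1.9078264.
ρ(B_{ω*}) = ω*−1 = 0.9078264
9·ln10 = 20.7233; −ln(0.9078264) = 0.0967021; m = ⌈20.7233/0.0967021⌉ = ⌈214.300⌉ = 215.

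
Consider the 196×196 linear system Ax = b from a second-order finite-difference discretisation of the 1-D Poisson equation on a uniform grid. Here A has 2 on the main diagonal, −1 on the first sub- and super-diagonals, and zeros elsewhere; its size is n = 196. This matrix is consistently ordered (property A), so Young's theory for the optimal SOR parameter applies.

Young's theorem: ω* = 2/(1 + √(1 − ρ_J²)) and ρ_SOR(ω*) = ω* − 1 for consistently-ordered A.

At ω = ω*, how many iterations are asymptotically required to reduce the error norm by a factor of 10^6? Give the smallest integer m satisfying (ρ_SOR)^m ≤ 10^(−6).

With n=196, ρ(Jacobi) = cos(π/197) = 0.9998728.
√(1−ρ_J²) simplifies to sin(π/197) = 0.0159465.
Then 2/(1+√(1−ρ_J²)) = 2/(1+0.0159465); ω* = 2/1.0159465 = 1.9686076.
Hence ρ(B_{ω*}) = 1.9686076 − 1 = 0.9686076.
m ≥ 6·ln10 / (−ln 0.9686076) = 433.146; smallest integer m = 434.

m = 434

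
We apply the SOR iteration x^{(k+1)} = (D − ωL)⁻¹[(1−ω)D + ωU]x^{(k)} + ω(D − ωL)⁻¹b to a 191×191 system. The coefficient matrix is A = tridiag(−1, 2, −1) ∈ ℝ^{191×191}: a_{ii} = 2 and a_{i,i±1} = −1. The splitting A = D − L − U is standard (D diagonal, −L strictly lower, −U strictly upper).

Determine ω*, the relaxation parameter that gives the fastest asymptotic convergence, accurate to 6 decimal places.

ω* = 1.967803

B_J for the 191×191 system has eigenvalues cos(kπ/192); ρ_J = cos(π/192) = 0.999866.
√(1−ρ_J²) = |sin(π/192)| = 0.0163617
ω* = 2 / (1 + 0.0163617) = 2 / 1.0163617 ≈ 1.967803.
[ρ_SOR] ω* − 1 = 0.967803.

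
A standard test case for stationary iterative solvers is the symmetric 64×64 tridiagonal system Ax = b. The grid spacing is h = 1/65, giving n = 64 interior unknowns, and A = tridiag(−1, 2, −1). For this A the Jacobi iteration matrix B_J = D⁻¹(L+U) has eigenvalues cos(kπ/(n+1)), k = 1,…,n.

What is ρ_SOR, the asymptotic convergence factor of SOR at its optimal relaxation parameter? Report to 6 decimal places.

½·tridiag(1,0,1) at n=64: λ_k = cos(kπ/65); max |λ| at k=1 ⇒ ρ_J = cos(π/65) ≈ 0.998832.
√(1−ρ_J²) = |sin(π/65)| = 0.0483134
Then 2/(1+√(1−ρ_J²)) = 2/(1+0.0483134); ω* = 2/1.0483134 = 1.907826.
[ρ_SOR] ω* − 1 = 0.907826.

ρ_SOR = 0.907826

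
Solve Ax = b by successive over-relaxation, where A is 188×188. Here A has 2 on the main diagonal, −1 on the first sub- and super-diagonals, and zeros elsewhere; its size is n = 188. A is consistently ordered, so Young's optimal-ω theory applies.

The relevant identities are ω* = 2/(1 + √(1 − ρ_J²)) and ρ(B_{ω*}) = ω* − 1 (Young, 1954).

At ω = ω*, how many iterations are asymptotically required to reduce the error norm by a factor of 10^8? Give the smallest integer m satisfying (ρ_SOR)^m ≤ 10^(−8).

spectrum of D⁻¹(L+U) = {cos(kπ/189) : 1≤k≤188}; ρ_J = cos(π/189) = 0.9998619.
√(1−ρ_J²) simplifies to sin(π/189) = 0.0166214.
ω* = 2/(1+0.0166214) = 1.9673007
ρ_SOR = ω* − 1 ≈ 0.9673007.
m ≥ 8·ln10 / (−ln 0.9673007) = 554.074; smallest integer m = 555.

m = 555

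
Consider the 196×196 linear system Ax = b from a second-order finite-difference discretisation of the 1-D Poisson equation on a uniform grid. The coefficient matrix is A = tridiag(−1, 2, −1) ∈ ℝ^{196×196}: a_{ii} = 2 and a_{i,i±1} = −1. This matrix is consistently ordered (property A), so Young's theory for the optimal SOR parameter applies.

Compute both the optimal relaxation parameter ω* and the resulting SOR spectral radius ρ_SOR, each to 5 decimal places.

ω* = 1.96861, ρ_SOR = 0.96861

½·tridiag(1,0,1) at n=196: λ_k = cos(kπ/197); max |λ| at k=1 ⇒ ρ_J = cos(π/197) ≈ 0.99987.
√(1−ρ_J²) simplifies to sin(π/197) = 0.015946.
ω* = 2/(1 + 0.015946) = 2/1.015946 = 1.96861.
[ρ_SOR] ω* − 1 = 0.96861.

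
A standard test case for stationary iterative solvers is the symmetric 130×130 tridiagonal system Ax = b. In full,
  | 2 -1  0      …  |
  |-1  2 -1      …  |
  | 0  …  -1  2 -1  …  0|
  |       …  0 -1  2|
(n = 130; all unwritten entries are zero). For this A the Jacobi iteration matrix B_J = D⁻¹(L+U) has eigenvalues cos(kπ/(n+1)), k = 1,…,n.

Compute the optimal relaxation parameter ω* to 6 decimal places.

ω* = 1.953164

[ρ_J] n=130: ρ(B_J) = cos(π/(n+1)) = cos(π/131) = 0.999712.
√(1−ρ_J²) = |sin(π/131)| = 0.0239793
ω* = 2/(1+0.0239793) = 1.953164
ρ_SOR = ω* − 1 = 1.953164 − 1 = 0.953164.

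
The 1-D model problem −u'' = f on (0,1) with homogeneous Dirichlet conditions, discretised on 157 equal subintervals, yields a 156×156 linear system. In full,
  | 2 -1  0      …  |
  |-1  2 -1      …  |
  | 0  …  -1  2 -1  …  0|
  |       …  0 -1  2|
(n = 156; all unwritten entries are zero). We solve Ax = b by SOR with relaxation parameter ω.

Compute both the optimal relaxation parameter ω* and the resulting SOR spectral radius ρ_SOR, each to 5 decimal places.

ω* = 1.96077, ρ_SOR = 0.96077

spectrum of D⁻¹(L+U) = {cos(kπ/157) : 1≤k≤156}; ρ_J = cos(π/157) = 0.99980.
√(1 − cos²(π/157)) = sin(π/157) ≈ 0.020009.
ω* = 2/(1+0.020009) = 1.96077
and ρ(B_{ω*}) = 1.96077 − 1 = 0.96077.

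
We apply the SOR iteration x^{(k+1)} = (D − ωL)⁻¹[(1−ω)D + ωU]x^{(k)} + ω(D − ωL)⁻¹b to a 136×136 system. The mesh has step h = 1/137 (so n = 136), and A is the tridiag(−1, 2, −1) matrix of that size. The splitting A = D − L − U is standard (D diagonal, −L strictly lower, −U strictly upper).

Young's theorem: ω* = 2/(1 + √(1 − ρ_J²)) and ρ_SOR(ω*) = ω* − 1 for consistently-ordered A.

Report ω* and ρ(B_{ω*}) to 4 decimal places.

spectrum of D⁻¹(L+U) = {cos(kπ/137) : 1≤k≤136}; ρ_J = cos(π/137) = 0.9997.
1 − cos²(π/137) = sin²(π/137) ⇒ √(1−ρ_J²) = sin(π/137) = 0.02293.
ω* = 2/(1 + 0.02293) = 2/1.02293 = 1.9552.
Hence ρ(B_{ω*}) = 1.9552 − 1 = 0.9552.

ω* = 1.9552, ρ_SOR = 0.9552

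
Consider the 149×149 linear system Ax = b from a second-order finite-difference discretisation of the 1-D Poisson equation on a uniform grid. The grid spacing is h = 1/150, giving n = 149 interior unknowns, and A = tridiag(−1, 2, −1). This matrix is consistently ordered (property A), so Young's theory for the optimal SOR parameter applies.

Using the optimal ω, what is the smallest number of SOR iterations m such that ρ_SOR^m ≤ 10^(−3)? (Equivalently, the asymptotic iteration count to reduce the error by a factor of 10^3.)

m = 165

[ρ_J] n=149: ρ(B_J) = cos(π/(n+1)) = cos(π/150) = 0.9997807.
√(1−ρ_J²) = |sin(π/150)| = 0.0209424
ω* = 2/(1 + 0.0209424) = 2/1.0209424 = 1.9589744.
ρ_SOR = ω* − 1 = 1.9589744 − 1 = 0.9589744.
Need (0.9589744)^m ≤ 10^(−3): m ≥ 3·ln10/|ln 0.9589744| = 6.90776/0.0418909 = 164.899 ⇒ m = 165.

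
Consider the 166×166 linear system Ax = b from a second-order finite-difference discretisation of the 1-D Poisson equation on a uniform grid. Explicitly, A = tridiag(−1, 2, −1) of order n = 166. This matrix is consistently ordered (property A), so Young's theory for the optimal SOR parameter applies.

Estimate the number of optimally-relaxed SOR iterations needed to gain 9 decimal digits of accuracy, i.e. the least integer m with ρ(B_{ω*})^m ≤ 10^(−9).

[ρ_J] n=166: ρ(B_J) = cos(π/(n+1)) = cos(π/167) = 0.9998231.
√(1−ρ_J²) = |sin(π/167)| = 0.0188108
ω* = 2/(1 + 0.0188108) = 2/1.0188108 = 1.9630730.
[ρ_SOR] ω* − 1 = 0.9630730.
For 9 digits: m = 9·ln10 / (−ln 0.9630730) = 20.7233/0.0376261 = 550.769; round up → m = 551.

m = 551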